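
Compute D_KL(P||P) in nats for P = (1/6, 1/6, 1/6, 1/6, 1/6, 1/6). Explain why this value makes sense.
0.0000 nats

KL divergence satisfies the Gibbs inequality: D_KL(P||Q) ≥ 0 for all distributions P, Q.

D_KL(P||Q) = Σ p(x) log(p(x)/q(x))
Each term is p(x) × log_e(p(x)/p(x)) = p(x) × log_e(1) = 0, so the sum is 0.
D_KL(P||Q) = 0.0000 nats

When P = Q, the KL divergence is exactly 0, as there is no 'divergence' between identical distributions.

This non-negativity is a fundamental property: relative entropy cannot be negative because it measures how different Q is from P.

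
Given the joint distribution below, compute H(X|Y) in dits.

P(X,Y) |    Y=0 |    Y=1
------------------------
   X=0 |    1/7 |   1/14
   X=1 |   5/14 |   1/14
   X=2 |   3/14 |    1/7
0.4484 dits

Using the chain rule: H(X|Y) = H(X,Y) - H(Y)

First, compute H(X,Y) = 0.7082 dits

Marginal P(Y) = (5/7, 2/7)
H(Y) = 0.2598 dits

H(X|Y) = H(X,Y) - H(Y) = 0.7082 - 0.2598 = 0.4484 dits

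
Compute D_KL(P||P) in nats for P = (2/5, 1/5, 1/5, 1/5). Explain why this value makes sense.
0.0000 nats

KL divergence satisfies the Gibbs inequality: D_KL(P||Q) ≥ 0 for all distributions P, Q.

D_KL(P||Q) = Σ p(x) log(p(x)/q(x))
Each term is p(x) × log_e(p(x)/p(x)) = p(x) × log_e(1) = 0, so the sum is 0.
D_KL(P||Q) = 0.0000 nats

When P = Q, the KL divergence is exactly 0, as there is no 'divergence' between identical distributions.

This non-negativity is a fundamental property: relative entropy cannot be negative because it measures how different Q is from P.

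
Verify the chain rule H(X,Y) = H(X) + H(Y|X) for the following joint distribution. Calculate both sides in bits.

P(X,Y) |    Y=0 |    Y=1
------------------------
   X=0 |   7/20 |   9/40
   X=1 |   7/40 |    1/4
H(X,Y) = 1.9544, H(X) = 0.9837, H(Y|X) = 0.9706 (all in bits)

Chain rule: H(X,Y) = H(X) + H(Y|X)

Left side — joint entropy directly:
H(X,Y) = -Σ p(x,y) log p(x,y) = 1.9544 bits

Right side — compute H(Y|X) from the conditional distributions:
P(X) = (23/40, 17/40), so H(X) = 0.9837 bits
H(Y|X) = Σ_x P(X=x) · H(Y|X=x):
  P(Y|X=0) = (14/23, 9/23), H(Y|X=0) = 0.9656, weight P(X=0) = 23/40
  P(Y|X=1) = (7/17, 10/17), H(Y|X=1) = 0.9774, weight P(X=1) = 17/40
H(Y|X) = 0.9706 bits

H(X) + H(Y|X) = 0.9837 + 0.9706 = 1.9544 bits

Both sides equal 1.9544 bits. ✓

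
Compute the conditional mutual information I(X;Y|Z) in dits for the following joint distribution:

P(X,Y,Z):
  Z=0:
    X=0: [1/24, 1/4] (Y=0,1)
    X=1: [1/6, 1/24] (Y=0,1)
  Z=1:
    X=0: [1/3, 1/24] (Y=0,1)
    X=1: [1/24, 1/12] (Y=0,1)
0.0810 dits

Conditional mutual information: I(X;Y|Z) = H(X|Z) + H(Y|Z) - H(X,Y|Z)

H(Z) = 0.3010
H(X,Z) = 0.5706 → H(X|Z) = 0.2696
H(Y,Z) = 0.5706 → H(Y|Z) = 0.2696
H(X,Y,Z) = 0.7592 → H(X,Y|Z) = 0.4582

I(X;Y|Z) = 0.2696 + 0.2696 - 0.4582 = 0.0810 dits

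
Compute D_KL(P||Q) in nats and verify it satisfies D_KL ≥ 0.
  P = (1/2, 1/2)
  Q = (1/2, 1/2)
0.0000 nats

KL divergence satisfies the Gibbs inequality: D_KL(P||Q) ≥ 0 for all distributions P, Q.

D_KL(P||Q) = Σ p(x) log(p(x)/q(x))
Term by term:
  x=0: 1/2 × log_e[(1/2)/(1/2)] = 0.0000
  x=1: 1/2 × log_e[(1/2)/(1/2)] = 0.0000
D_KL(P||Q) = 0.0000 nats

D_KL(P||Q) = 0.0000 ≥ 0 ✓

This non-negativity is a fundamental property: relative entropy cannot be negative because it measures how different Q is from P.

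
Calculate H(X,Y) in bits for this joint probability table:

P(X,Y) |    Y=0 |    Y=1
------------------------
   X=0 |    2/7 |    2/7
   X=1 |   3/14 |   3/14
1.9852 bits

Joint entropy is H(X,Y) = -Σ_{x,y} p(x,y) log p(x,y).

Summing over all non-zero entries:
H(X,Y) = -[2/7·log_2(2/7) + 2/7·log_2(2/7) + 3/14·log_2(3/14) + 3/14·log_2(3/14)]
H(X,Y) = 1.9852 bits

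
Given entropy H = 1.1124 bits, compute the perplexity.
2.1621

Perplexity is 2^H (or exp(H) for natural log).

H = 1.1124 bits
Perplexity = 2^1.1124 = 2.1621

Interpretation: The model's uncertainty is equivalent to choosing uniformly among 2.2 options.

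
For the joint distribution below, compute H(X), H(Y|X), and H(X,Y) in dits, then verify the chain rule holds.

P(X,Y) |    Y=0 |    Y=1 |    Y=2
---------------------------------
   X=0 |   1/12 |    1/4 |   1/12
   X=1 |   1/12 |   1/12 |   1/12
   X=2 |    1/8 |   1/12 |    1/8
H(X,Y) = 0.9159, H(X) = 0.4680, H(Y|X) = 0.4479 (all in dits)

Chain rule: H(X,Y) = H(X) + H(Y|X)

Left side — joint entropy directly:
H(X,Y) = -Σ p(x,y) log p(x,y) = 0.9159 dits

Right side — compute H(Y|X) from the conditional distributions:
P(X) = (5/12, 1/4, 1/3), so H(X) = 0.4680 dits
H(Y|X) = Σ_x P(X=x) · H(Y|X=x):
  P(Y|X=0) = (1/5, 3/5, 1/5), H(Y|X=0) = 0.4127, weight P(X=0) = 5/12
  P(Y|X=1) = (1/3, 1/3, 1/3), H(Y|X=1) = 0.4771, weight P(X=1) = 1/4
  P(Y|X=2) = (3/8, 1/4, 3/8), H(Y|X=2) = 0.4700, weight P(X=2) = 1/3
H(Y|X) = 0.4479 dits

H(X) + H(Y|X) = 0.4680 + 0.4479 = 0.9159 dits

Both sides equal 0.9159 dits. ✓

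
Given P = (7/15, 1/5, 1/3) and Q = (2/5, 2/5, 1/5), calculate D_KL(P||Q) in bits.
0.1494 bits

KL divergence: D_KL(P||Q) = Σ p(x) log(p(x)/q(x))

Computing term by term:
  x=0: 7/15 × log_2[(7/15)/(2/5)] = 7/15 × 0.2224 = 0.1038
  x=1: 1/5 × log_2[(1/5)/(2/5)] = 1/5 × -1.0000 = -0.2000
  x=2: 1/3 × log_2[(1/3)/(1/5)] = 1/3 × 0.7370 = 0.2457

D_KL(P||Q) = 0.1494 bits

Note: KL divergence is always non-negative and equals 0 iff P = Q.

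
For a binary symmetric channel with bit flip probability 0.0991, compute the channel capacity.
0.5339 bits

For a binary symmetric channel (BSC) with error probability p:
Capacity C = 1 - H(p) bits per symbol

where H(p) = -p log₂(p) - (1-p) log₂(1-p) is the binary entropy function.

H(0.0991) = 0.4661 bits
C = 1 - 0.4661 = 0.5339 bits per symbol

This means we can reliably transmit up to 0.5339 bits of information per channel use.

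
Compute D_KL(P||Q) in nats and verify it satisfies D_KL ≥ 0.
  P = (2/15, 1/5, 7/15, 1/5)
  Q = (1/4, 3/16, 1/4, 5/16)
0.1311 nats

KL divergence satisfies the Gibbs inequality: D_KL(P||Q) ≥ 0 for all distributions P, Q.

D_KL(P||Q) = Σ p(x) log(p(x)/q(x))
Term by term:
  x=0: 2/15 × log_e[(2/15)/(1/4)] = -0.0838
  x=1: 1/5 × log_e[(1/5)/(3/16)] = 0.0129
  x=2: 7/15 × log_e[(7/15)/(1/4)] = 0.2913
  x=3: 1/5 × log_e[(1/5)/(5/16)] = -0.0893
D_KL(P||Q) = 0.1311 nats

D_KL(P||Q) = 0.1311 ≥ 0 ✓

This non-negativity is a fundamental property: relative entropy cannot be negative because it measures how different Q is from P.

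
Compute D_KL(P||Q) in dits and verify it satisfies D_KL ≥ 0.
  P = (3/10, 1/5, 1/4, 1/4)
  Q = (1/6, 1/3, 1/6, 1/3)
0.0450 dits

KL divergence satisfies the Gibbs inequality: D_KL(P||Q) ≥ 0 for all distributions P, Q.

D_KL(P||Q) = Σ p(x) log(p(x)/q(x))
Term by term:
  x=0: 3/10 × log_10[(3/10)/(1/6)] = 0.0766
  x=1: 1/5 × log_10[(1/5)/(1/3)] = -0.0444
  x=2: 1/4 × log_10[(1/4)/(1/6)] = 0.0440
  x=3: 1/4 × log_10[(1/4)/(1/3)] = -0.0312
D_KL(P||Q) = 0.0450 dits

D_KL(P||Q) = 0.0450 ≥ 0 ✓

This non-negativity is a fundamental property: relative entropy cannot be negative because it measures how different Q is from P.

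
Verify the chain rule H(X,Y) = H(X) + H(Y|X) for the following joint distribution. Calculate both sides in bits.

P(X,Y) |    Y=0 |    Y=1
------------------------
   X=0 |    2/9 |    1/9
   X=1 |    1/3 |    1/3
H(X,Y) = 1.8911, H(X) = 0.9183, H(Y|X) = 0.9728 (all in bits)

Chain rule: H(X,Y) = H(X) + H(Y|X)

Left side — joint entropy directly:
H(X,Y) = -Σ p(x,y) log p(x,y) = 1.8911 bits

Right side — compute H(Y|X) from the conditional distributions:
P(X) = (1/3, 2/3), so H(X) = 0.9183 bits
H(Y|X) = Σ_x P(X=x) · H(Y|X=x):
  P(Y|X=0) = (2/3, 1/3), H(Y|X=0) = 0.9183, weight P(X=0) = 1/3
  P(Y|X=1) = (1/2, 1/2), H(Y|X=1) = 1.0000, weight P(X=1) = 2/3
H(Y|X) = 0.9728 bits

H(X) + H(Y|X) = 0.9183 + 0.9728 = 1.8911 bits

Both sides equal 1.8911 bits. ✓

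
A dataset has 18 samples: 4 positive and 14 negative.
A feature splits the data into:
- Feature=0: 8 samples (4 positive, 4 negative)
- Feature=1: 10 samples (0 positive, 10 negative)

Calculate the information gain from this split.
0.3198 bits

Information Gain = H(Y) - H(Y|Feature)

Before split:
P(positive) = 4/18 = 0.2222
H(Y) = 0.7642 bits

After split:
Feature=0: H = 1.0000 bits (weight = 8/18)
Feature=1: H = 0.0000 bits (weight = 10/18)
H(Y|Feature) = (8/18)×1.0000 + (10/18)×0.0000 = 0.4444 bits

Information Gain = 0.7642 - 0.4444 = 0.3198 bits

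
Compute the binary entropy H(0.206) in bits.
0.7338 bits

The binary entropy function is:
H(p) = -p log(p) - (1-p) log(1-p)

H(0.206) = -0.206 × log_2(0.206) - 0.794 × log_2(0.794)
H(0.206) = 0.7338 bits

Note: Binary entropy is maximized at p=0.5 (H=1 bit) and minimized at p=0 or p=1 (H=0).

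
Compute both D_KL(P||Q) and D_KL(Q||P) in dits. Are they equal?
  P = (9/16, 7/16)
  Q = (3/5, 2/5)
D_KL(P||Q) = 0.0013, D_KL(Q||P) = 0.0013

KL divergence is not symmetric: D_KL(P||Q) ≠ D_KL(Q||P) in general.

D_KL(P||Q) = 0.0013 dits
D_KL(Q||P) = 0.0013 dits

In this case they happen to be equal (to 4 decimal places).

This asymmetry is why KL divergence is not a true distance metric.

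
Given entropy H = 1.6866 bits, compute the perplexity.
3.2190

Perplexity is 2^H (or exp(H) for natural log).

H = 1.6866 bits
Perplexity = 2^1.6866 = 3.2190

Interpretation: The model's uncertainty is equivalent to choosing uniformly among 3.2 options.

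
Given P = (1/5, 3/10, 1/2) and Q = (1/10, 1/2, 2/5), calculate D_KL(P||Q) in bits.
0.1399 bits

KL divergence: D_KL(P||Q) = Σ p(x) log(p(x)/q(x))

Computing term by term:
  x=0: 1/5 × log_2[(1/5)/(1/10)] = 1/5 × 1.0000 = 0.2000
  x=1: 3/10 × log_2[(3/10)/(1/2)] = 3/10 × -0.7370 = -0.2211
  x=2: 1/2 × log_2[(1/2)/(2/5)] = 1/2 × 0.3219 = 0.1610

D_KL(P||Q) = 0.1399 bits

Note: KL divergence is always non-negative and equals 0 iff P = Q.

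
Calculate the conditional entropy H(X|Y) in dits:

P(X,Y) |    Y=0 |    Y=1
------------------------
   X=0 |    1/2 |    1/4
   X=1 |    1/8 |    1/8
0.2395 dits

Using the chain rule: H(X|Y) = H(X,Y) - H(Y)

First, compute H(X,Y) = 0.5268 dits

Marginal P(Y) = (5/8, 3/8)
H(Y) = 0.2873 dits

H(X|Y) = H(X,Y) - H(Y) = 0.5268 - 0.2873 = 0.2395 dits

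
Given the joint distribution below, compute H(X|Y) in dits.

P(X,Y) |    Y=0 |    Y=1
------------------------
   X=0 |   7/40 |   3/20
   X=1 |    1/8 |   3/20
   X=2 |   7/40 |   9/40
0.4703 dits

Using the chain rule: H(X|Y) = H(X,Y) - H(Y)

First, compute H(X,Y) = 0.7708 dits

Marginal P(Y) = (19/40, 21/40)
H(Y) = 0.3005 dits

H(X|Y) = H(X,Y) - H(Y) = 0.7708 - 0.3005 = 0.4703 dits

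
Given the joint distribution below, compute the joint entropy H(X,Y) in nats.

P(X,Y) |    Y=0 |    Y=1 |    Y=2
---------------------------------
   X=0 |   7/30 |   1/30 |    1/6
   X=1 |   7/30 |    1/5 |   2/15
1.6817 nats

Joint entropy is H(X,Y) = -Σ_{x,y} p(x,y) log p(x,y).

Summing over all non-zero entries:
H(X,Y) = -[7/30·log_e(7/30) + 1/30·log_e(1/30) + 1/6·log_e(1/6) + 7/30·log_e(7/30) + 1/5·log_e(1/5) + 2/15·log_e(2/15)]
H(X,Y) = 1.6817 nats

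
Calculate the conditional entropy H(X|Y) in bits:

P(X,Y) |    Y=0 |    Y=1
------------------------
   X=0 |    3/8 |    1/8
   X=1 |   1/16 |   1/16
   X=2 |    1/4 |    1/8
1.3846 bits

Using the chain rule: H(X|Y) = H(X,Y) - H(Y)

First, compute H(X,Y) = 2.2806 bits

Marginal P(Y) = (11/16, 5/16)
H(Y) = 0.8960 bits

H(X|Y) = H(X,Y) - H(Y) = 2.2806 - 0.8960 = 1.3846 bits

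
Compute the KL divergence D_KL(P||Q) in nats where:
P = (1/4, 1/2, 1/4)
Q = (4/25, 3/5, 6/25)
0.0306 nats

KL divergence: D_KL(P||Q) = Σ p(x) log(p(x)/q(x))

Computing term by term:
  x=0: 1/4 × log_e[(1/4)/(4/25)] = 1/4 × 0.4463 = 0.1116
  x=1: 1/2 × log_e[(1/2)/(3/5)] = 1/2 × -0.1823 = -0.0912
  x=2: 1/4 × log_e[(1/4)/(6/25)] = 1/4 × 0.0408 = 0.0102

D_KL(P||Q) = 0.0306 nats

Note: KL divergence is always non-negative and equals 0 iff P = Q.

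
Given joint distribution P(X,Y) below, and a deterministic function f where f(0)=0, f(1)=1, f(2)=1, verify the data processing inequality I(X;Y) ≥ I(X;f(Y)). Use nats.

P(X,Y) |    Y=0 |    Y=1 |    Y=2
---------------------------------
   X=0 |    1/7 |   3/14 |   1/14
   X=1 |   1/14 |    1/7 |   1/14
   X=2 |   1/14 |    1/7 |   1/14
I(X;Y) = 0.0070, I(X;f(Y)) = 0.0041, inequality holds: 0.0070 ≥ 0.0041

Data Processing Inequality: For any Markov chain X → Y → Z, we have I(X;Y) ≥ I(X;Z).

Here Z = f(Y) is a deterministic function of Y, forming X → Y → Z.

Original I(X;Y) = 0.0070 nats

After applying f:
P(X,Z) where Z=f(Y):
- P(X,Z=0) = P(X,Y=0)
- P(X,Z=1) = P(X,Y=1) + P(X,Y=2)

I(X;Z) = I(X;f(Y)) = 0.0041 nats

Verification: 0.0070 ≥ 0.0041 ✓

Information cannot be created by processing; the function f can only lose information about X.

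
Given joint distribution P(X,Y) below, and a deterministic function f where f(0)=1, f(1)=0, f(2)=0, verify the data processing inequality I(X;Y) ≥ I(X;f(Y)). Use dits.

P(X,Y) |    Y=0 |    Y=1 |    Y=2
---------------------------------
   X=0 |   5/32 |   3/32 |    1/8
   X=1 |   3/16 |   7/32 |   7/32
I(X;Y) = 0.0037, I(X;f(Y)) = 0.0030, inequality holds: 0.0037 ≥ 0.0030

Data Processing Inequality: For any Markov chain X → Y → Z, we have I(X;Y) ≥ I(X;Z).

Here Z = f(Y) is a deterministic function of Y, forming X → Y → Z.

Original I(X;Y) = 0.0037 dits

After applying f:
P(X,Z) where Z=f(Y):
- P(X,Z=0) = P(X,Y=1) + P(X,Y=2)
- P(X,Z=1) = P(X,Y=0)

I(X;Z) = I(X;f(Y)) = 0.0030 dits

Verification: 0.0037 ≥ 0.0030 ✓

Information cannot be created by processing; the function f can only lose information about X.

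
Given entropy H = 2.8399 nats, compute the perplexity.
17.1141

Perplexity is e^H (or exp(H) for natural log).

H = 2.8399 nats
Perplexity = e^2.8399 = 17.1141

Interpretation: The model's uncertainty is equivalent to choosing uniformly among 17.1 options.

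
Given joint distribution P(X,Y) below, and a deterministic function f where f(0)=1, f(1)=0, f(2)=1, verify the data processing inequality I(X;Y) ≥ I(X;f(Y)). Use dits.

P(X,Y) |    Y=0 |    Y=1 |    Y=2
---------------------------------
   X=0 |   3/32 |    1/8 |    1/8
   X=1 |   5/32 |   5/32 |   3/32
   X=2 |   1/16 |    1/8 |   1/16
I(X;Y) = 0.0067, I(X;f(Y)) = 0.0027, inequality holds: 0.0067 ≥ 0.0027

Data Processing Inequality: For any Markov chain X → Y → Z, we have I(X;Y) ≥ I(X;Z).

Here Z = f(Y) is a deterministic function of Y, forming X → Y → Z.

Original I(X;Y) = 0.0067 dits

After applying f:
P(X,Z) where Z=f(Y):
- P(X,Z=0) = P(X,Y=1)
- P(X,Z=1) = P(X,Y=0) + P(X,Y=2)

I(X;Z) = I(X;f(Y)) = 0.0027 dits

Verification: 0.0067 ≥ 0.0027 ✓

Information cannot be created by processing; the function f can only lose information about X.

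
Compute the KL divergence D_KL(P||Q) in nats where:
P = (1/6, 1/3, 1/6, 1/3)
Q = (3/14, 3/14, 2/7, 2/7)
0.0669 nats

KL divergence: D_KL(P||Q) = Σ p(x) log(p(x)/q(x))

Computing term by term:
  x=0: 1/6 × log_e[(1/6)/(3/14)] = 1/6 × -0.2513 = -0.0419
  x=1: 1/3 × log_e[(1/3)/(3/14)] = 1/3 × 0.4418 = 0.1473
  x=2: 1/6 × log_e[(1/6)/(2/7)] = 1/6 × -0.5390 = -0.0898
  x=3: 1/3 × log_e[(1/3)/(2/7)] = 1/3 × 0.1542 = 0.0514

D_KL(P||Q) = 0.0669 nats

Note: KL divergence is always non-negative and equals 0 iff P = Q.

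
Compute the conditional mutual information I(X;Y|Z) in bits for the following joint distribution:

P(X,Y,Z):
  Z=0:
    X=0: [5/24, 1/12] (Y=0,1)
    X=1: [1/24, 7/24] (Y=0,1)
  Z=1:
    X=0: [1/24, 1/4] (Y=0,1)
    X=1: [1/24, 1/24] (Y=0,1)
0.2046 bits

Conditional mutual information: I(X;Y|Z) = H(X|Z) + H(Y|Z) - H(X,Y|Z)

H(Z) = 0.9544
H(X,Z) = 1.8640 → H(X|Z) = 0.9096
H(Y,Z) = 1.8479 → H(Y|Z) = 0.8934
H(X,Y,Z) = 2.5528 → H(X,Y|Z) = 1.5984

I(X;Y|Z) = 0.9096 + 0.8934 - 1.5984 = 0.2046 bits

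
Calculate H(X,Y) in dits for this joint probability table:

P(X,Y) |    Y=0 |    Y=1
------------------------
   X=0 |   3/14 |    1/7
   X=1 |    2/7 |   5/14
0.5792 dits

Joint entropy is H(X,Y) = -Σ_{x,y} p(x,y) log p(x,y).

Summing over all non-zero entries:
H(X,Y) = -[3/14·log_10(3/14) + 1/7·log_10(1/7) + 2/7·log_10(2/7) + 5/14·log_10(5/14)]
H(X,Y) = 0.5792 dits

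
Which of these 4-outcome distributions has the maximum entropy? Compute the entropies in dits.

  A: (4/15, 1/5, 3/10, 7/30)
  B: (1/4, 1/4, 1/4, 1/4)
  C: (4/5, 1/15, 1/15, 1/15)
B

For a discrete distribution over n outcomes, entropy is maximized by the uniform distribution.

Computing entropies:
H(A) = 0.5972 dits
H(B) = 0.6021 dits
H(C) = 0.3127 dits

The uniform distribution (where all probabilities equal 1/4) achieves the maximum entropy of log_10(4) = 0.6021 dits.

Distribution B has the highest entropy.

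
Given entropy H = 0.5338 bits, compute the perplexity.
1.4477

Perplexity is 2^H (or exp(H) for natural log).

H = 0.5338 bits
Perplexity = 2^0.5338 = 1.4477

Interpretation: The model's uncertainty is equivalent to choosing uniformly among 1.4 options.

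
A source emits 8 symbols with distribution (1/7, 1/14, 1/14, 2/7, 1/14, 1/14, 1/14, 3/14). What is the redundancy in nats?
0.1709 nats

Redundancy measures how far a source is from maximum entropy:
R = H_max - H(X)

Maximum entropy for 8 symbols: H_max = log_e(8) = 2.0794 nats
Actual entropy: H(X) = 1.9085 nats
Redundancy: R = 2.0794 - 1.9085 = 0.1709 nats

This redundancy represents potential for compression: the source could be compressed by 0.1709 nats per symbol.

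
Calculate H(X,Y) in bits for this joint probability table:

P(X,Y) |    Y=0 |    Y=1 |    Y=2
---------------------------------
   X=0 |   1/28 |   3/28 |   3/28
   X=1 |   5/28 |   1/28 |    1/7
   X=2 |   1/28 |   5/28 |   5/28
2.9381 bits

Joint entropy is H(X,Y) = -Σ_{x,y} p(x,y) log p(x,y).

Summing over all non-zero entries:
H(X,Y) = -[1/28·log_2(1/28) + 3/28·log_2(3/28) + 3/28·log_2(3/28) + 5/28·log_2(5/28) + 1/28·log_2(1/28) + 1/7·log_2(1/7) + 1/28·log_2(1/28) + 5/28·log_2(5/28) + 5/28·log_2(5/28)]
H(X,Y) = 2.9381 bits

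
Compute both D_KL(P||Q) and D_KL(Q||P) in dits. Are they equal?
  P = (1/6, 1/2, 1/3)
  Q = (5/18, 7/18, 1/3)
D_KL(P||Q) = 0.0176, D_KL(Q||P) = 0.0192

KL divergence is not symmetric: D_KL(P||Q) ≠ D_KL(Q||P) in general.

D_KL(P||Q) = 0.0176 dits
D_KL(Q||P) = 0.0192 dits

No, they are not equal!

This asymmetry is why KL divergence is not a true distance metric.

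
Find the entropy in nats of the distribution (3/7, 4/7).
0.6829 nats

Shannon entropy is H(X) = -Σ p(x) log p(x).

For P = (3/7, 4/7):
H = -3/7 × log_e(3/7) -4/7 × log_e(4/7)
H = 0.6829 nats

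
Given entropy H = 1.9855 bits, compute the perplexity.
3.9600

Perplexity is 2^H (or exp(H) for natural log).

H = 1.9855 bits
Perplexity = 2^1.9855 = 3.9600

Interpretation: The model's uncertainty is equivalent to choosing uniformly among 4.0 options.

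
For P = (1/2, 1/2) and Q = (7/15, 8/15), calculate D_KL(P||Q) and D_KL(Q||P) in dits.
D_KL(P||Q) = 0.0010, D_KL(Q||P) = 0.0010

KL divergence is not symmetric: D_KL(P||Q) ≠ D_KL(Q||P) in general.

D_KL(P||Q) = 0.0010 dits
D_KL(Q||P) = 0.0010 dits

In this case they happen to be equal (to 4 decimal places).

This asymmetry is why KL divergence is not a true distance metric.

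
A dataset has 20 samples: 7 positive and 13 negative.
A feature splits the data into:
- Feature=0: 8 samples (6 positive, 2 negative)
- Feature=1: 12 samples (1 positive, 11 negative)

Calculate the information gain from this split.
0.3613 bits

Information Gain = H(Y) - H(Y|Feature)

Before split:
P(positive) = 7/20 = 0.3500
H(Y) = 0.9341 bits

After split:
Feature=0: H = 0.8113 bits (weight = 8/20)
Feature=1: H = 0.4138 bits (weight = 12/20)
H(Y|Feature) = (8/20)×0.8113 + (12/20)×0.4138 = 0.5728 bits

Information Gain = 0.9341 - 0.5728 = 0.3613 bits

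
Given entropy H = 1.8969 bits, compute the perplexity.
3.7241

Perplexity is 2^H (or exp(H) for natural log).

H = 1.8969 bits
Perplexity = 2^1.8969 = 3.7241

Interpretation: The model's uncertainty is equivalent to choosing uniformly among 3.7 options.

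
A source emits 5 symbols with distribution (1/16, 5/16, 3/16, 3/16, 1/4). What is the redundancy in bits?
0.1419 bits

Redundancy measures how far a source is from maximum entropy:
R = H_max - H(X)

Maximum entropy for 5 symbols: H_max = log_2(5) = 2.3219 bits
Actual entropy: H(X) = 2.1800 bits
Redundancy: R = 2.3219 - 2.1800 = 0.1419 bits

This redundancy represents potential for compression: the source could be compressed by 0.1419 bits per symbol.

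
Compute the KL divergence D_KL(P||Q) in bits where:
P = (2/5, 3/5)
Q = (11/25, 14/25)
0.0047 bits

KL divergence: D_KL(P||Q) = Σ p(x) log(p(x)/q(x))

Computing term by term:
  x=0: 2/5 × log_2[(2/5)/(11/25)] = 2/5 × -0.1375 = -0.0550
  x=1: 3/5 × log_2[(3/5)/(14/25)] = 3/5 × 0.0995 = 0.0597

D_KL(P||Q) = 0.0047 bits

Note: KL divergence is always non-negative and equals 0 iff P = Q.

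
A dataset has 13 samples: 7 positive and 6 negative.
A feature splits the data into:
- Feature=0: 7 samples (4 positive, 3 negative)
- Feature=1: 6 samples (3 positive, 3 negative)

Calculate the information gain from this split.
0.0037 bits

Information Gain = H(Y) - H(Y|Feature)

Before split:
P(positive) = 7/13 = 0.5385
H(Y) = 0.9957 bits

After split:
Feature=0: H = 0.9852 bits (weight = 7/13)
Feature=1: H = 1.0000 bits (weight = 6/13)
H(Y|Feature) = (7/13)×0.9852 + (6/13)×1.0000 = 0.9920 bits

Information Gain = 0.9957 - 0.9920 = 0.0037 bits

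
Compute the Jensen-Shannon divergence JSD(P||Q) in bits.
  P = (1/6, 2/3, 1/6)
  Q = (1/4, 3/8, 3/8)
0.0656 bits

Jensen-Shannon divergence is:
JSD(P||Q) = 0.5 × D_KL(P||M) + 0.5 × D_KL(Q||M)
where M = 0.5 × (P + Q) is the mixture distribution.

M = 0.5 × (1/6, 2/3, 1/6) + 0.5 × (1/4, 3/8, 3/8) = (5/24, 0.520833, 0.270833)

D_KL(P||M) = 0.0670 bits
D_KL(Q||M) = 0.0641 bits

JSD(P||Q) = 0.5 × 0.0670 + 0.5 × 0.0641 = 0.0656 bits

Unlike KL divergence, JSD is symmetric and bounded: 0 ≤ JSD ≤ log(2).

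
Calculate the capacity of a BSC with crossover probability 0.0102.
0.9179 bits

For a binary symmetric channel (BSC) with error probability p:
Capacity C = 1 - H(p) bits per symbol

where H(p) = -p log₂(p) - (1-p) log₂(1-p) is the binary entropy function.

H(0.0102) = 0.0821 bits
C = 1 - 0.0821 = 0.9179 bits per symbol

This means we can reliably transmit up to 0.9179 bits of information per channel use.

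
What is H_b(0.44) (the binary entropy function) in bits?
0.9896 bits

The binary entropy function is:
H(p) = -p log(p) - (1-p) log(1-p)

H(0.44) = -0.44 × log_2(0.44) - 0.56 × log_2(0.56)
H(0.44) = 0.9896 bits

Note: Binary entropy is maximized at p=0.5 (H=1 bit) and minimized at p=0 or p=1 (H=0).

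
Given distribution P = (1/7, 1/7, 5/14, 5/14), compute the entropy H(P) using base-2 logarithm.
1.8631 bits

Shannon entropy is H(X) = -Σ p(x) log p(x).

For P = (1/7, 1/7, 5/14, 5/14):
H = -1/7 × log_2(1/7) -1/7 × log_2(1/7) -5/14 × log_2(5/14) -5/14 × log_2(5/14)
H = 1.8631 bits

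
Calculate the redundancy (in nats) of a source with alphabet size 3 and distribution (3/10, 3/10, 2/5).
0.0097 nats

Redundancy measures how far a source is from maximum entropy:
R = H_max - H(X)

Maximum entropy for 3 symbols: H_max = log_e(3) = 1.0986 nats
Actual entropy: H(X) = 1.0889 nats
Redundancy: R = 1.0986 - 1.0889 = 0.0097 nats

This redundancy represents potential for compression: the source could be compressed by 0.0097 nats per symbol.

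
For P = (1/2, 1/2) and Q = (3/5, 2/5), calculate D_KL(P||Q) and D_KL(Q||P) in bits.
D_KL(P||Q) = 0.0294, D_KL(Q||P) = 0.0290

KL divergence is not symmetric: D_KL(P||Q) ≠ D_KL(Q||P) in general.

D_KL(P||Q) = 0.0294 bits
D_KL(Q||P) = 0.0290 bits

No, they are not equal!

This asymmetry is why KL divergence is not a true distance metric.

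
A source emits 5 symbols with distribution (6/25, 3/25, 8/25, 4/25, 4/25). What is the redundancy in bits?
0.0887 bits

Redundancy measures how far a source is from maximum entropy:
R = H_max - H(X)

Maximum entropy for 5 symbols: H_max = log_2(5) = 2.3219 bits
Actual entropy: H(X) = 2.2333 bits
Redundancy: R = 2.3219 - 2.2333 = 0.0887 bits

This redundancy represents potential for compression: the source could be compressed by 0.0887 bits per symbol.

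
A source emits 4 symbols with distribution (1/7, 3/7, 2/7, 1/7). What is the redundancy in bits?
0.1576 bits

Redundancy measures how far a source is from maximum entropy:
R = H_max - H(X)

Maximum entropy for 4 symbols: H_max = log_2(4) = 2.0000 bits
Actual entropy: H(X) = 1.8424 bits
Redundancy: R = 2.0000 - 1.8424 = 0.1576 bits

This redundancy represents potential for compression: the source could be compressed by 0.1576 bits per symbol.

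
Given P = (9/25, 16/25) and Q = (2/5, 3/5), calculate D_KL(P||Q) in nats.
0.0034 nats

KL divergence: D_KL(P||Q) = Σ p(x) log(p(x)/q(x))

Computing term by term:
  x=0: 9/25 × log_e[(9/25)/(2/5)] = 9/25 × -0.1054 = -0.0379
  x=1: 16/25 × log_e[(16/25)/(3/5)] = 16/25 × 0.0645 = 0.0413

D_KL(P||Q) = 0.0034 nats

Note: KL divergence is always non-negative and equals 0 iff P = Q.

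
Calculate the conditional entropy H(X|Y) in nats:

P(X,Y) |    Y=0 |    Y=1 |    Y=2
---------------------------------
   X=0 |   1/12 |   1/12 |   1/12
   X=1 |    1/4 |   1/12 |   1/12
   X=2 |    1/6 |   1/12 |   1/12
1.0550 nats

Using the chain rule: H(X|Y) = H(X,Y) - H(Y)

First, compute H(X,Y) = 2.0947 nats

Marginal P(Y) = (1/2, 1/4, 1/4)
H(Y) = 1.0397 nats

H(X|Y) = H(X,Y) - H(Y) = 2.0947 - 1.0397 = 1.0550 nats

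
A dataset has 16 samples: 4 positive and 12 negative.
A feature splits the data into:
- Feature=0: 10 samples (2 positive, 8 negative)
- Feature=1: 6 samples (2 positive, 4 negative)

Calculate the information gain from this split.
0.0157 bits

Information Gain = H(Y) - H(Y|Feature)

Before split:
P(positive) = 4/16 = 0.2500
H(Y) = 0.8113 bits

After split:
Feature=0: H = 0.7219 bits (weight = 10/16)
Feature=1: H = 0.9183 bits (weight = 6/16)
H(Y|Feature) = (10/16)×0.7219 + (6/16)×0.9183 = 0.7956 bits

Information Gain = 0.8113 - 0.7956 = 0.0157 bits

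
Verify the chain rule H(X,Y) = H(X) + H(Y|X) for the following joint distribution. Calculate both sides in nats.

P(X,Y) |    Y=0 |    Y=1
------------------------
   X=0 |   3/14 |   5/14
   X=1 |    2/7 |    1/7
H(X,Y) = 1.3337, H(X) = 0.6829, H(Y|X) = 0.6508 (all in nats)

Chain rule: H(X,Y) = H(X) + H(Y|X)

Left side — joint entropy directly:
H(X,Y) = -Σ p(x,y) log p(x,y) = 1.3337 nats

Right side — compute H(Y|X) from the conditional distributions:
P(X) = (4/7, 3/7), so H(X) = 0.6829 nats
H(Y|X) = Σ_x P(X=x) · H(Y|X=x):
  P(Y|X=0) = (3/8, 5/8), H(Y|X=0) = 0.6616, weight P(X=0) = 4/7
  P(Y|X=1) = (2/3, 1/3), H(Y|X=1) = 0.6365, weight P(X=1) = 3/7
H(Y|X) = 0.6508 nats

H(X) + H(Y|X) = 0.6829 + 0.6508 = 1.3337 nats

Both sides equal 1.3337 nats. ✓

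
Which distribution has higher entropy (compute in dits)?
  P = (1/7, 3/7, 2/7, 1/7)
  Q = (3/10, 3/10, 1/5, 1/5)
Q

Computing entropies in dits:
H(P) = 0.5546
H(Q) = 0.5933

Distribution Q has higher entropy.

Intuition: The distribution closer to uniform (more spread out) has higher entropy.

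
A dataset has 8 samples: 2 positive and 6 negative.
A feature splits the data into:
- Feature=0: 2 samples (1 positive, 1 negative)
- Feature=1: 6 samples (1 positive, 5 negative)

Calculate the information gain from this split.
0.0738 bits

Information Gain = H(Y) - H(Y|Feature)

Before split:
P(positive) = 2/8 = 0.2500
H(Y) = 0.8113 bits

After split:
Feature=0: H = 1.0000 bits (weight = 2/8)
Feature=1: H = 0.6500 bits (weight = 6/8)
H(Y|Feature) = (2/8)×1.0000 + (6/8)×0.6500 = 0.7375 bits

Information Gain = 0.8113 - 0.7375 = 0.0738 bits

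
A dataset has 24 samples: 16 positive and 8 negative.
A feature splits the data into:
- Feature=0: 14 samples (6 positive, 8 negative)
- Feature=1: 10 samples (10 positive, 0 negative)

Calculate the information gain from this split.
0.3436 bits

Information Gain = H(Y) - H(Y|Feature)

Before split:
P(positive) = 16/24 = 0.6667
H(Y) = 0.9183 bits

After split:
Feature=0: H = 0.9852 bits (weight = 14/24)
Feature=1: H = 0.0000 bits (weight = 10/24)
H(Y|Feature) = (14/24)×0.9852 + (10/24)×0.0000 = 0.5747 bits

Information Gain = 0.9183 - 0.5747 = 0.3436 bits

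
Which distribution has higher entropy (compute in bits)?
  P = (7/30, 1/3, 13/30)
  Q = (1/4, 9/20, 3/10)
P

Computing entropies in bits:
H(P) = 1.5410
H(Q) = 1.5395

Distribution P has higher entropy.

Intuition: The distribution closer to uniform (more spread out) has higher entropy.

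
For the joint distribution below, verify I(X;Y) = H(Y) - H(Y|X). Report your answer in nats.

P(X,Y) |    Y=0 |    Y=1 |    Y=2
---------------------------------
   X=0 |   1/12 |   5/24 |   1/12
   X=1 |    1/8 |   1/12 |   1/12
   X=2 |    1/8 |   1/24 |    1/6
I(X;Y) = 0.0860 nats

Mutual information has multiple equivalent forms:
- I(X;Y) = H(X) - H(X|Y)
- I(X;Y) = H(Y) - H(Y|X)
- I(X;Y) = H(X) + H(Y) - H(X,Y)

Computing all quantities:
H(X) = 1.0934, H(Y) = 1.0986, H(X,Y) = 2.1060
H(X|Y) = 1.0074, H(Y|X) = 1.0126

Verification:
H(X) - H(X|Y) = 1.0934 - 1.0074 = 0.0860
H(Y) - H(Y|X) = 1.0986 - 1.0126 = 0.0860
H(X) + H(Y) - H(X,Y) = 1.0934 + 1.0986 - 2.1060 = 0.0860

All forms give I(X;Y) = 0.0860 nats. ✓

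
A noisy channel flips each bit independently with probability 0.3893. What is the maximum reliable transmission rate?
0.0357 bits

For a binary symmetric channel (BSC) with error probability p:
Capacity C = 1 - H(p) bits per symbol

where H(p) = -p log₂(p) - (1-p) log₂(1-p) is the binary entropy function.

H(0.3893) = 0.9643 bits
C = 1 - 0.9643 = 0.0357 bits per symbol

This means we can reliably transmit up to 0.0357 bits of information per channel use.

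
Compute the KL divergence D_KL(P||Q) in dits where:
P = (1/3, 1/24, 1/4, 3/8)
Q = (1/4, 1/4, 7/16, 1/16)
0.2403 dits

KL divergence: D_KL(P||Q) = Σ p(x) log(p(x)/q(x))

Computing term by term:
  x=0: 1/3 × log_10[(1/3)/(1/4)] = 1/3 × 0.1249 = 0.0416
  x=1: 1/24 × log_10[(1/24)/(1/4)] = 1/24 × -0.7782 = -0.0324
  x=2: 1/4 × log_10[(1/4)/(7/16)] = 1/4 × -0.2430 = -0.0608
  x=3: 3/8 × log_10[(3/8)/(1/16)] = 3/8 × 0.7782 = 0.2918

D_KL(P||Q) = 0.2403 dits

Note: KL divergence is always non-negative and equals 0 iff P = Q.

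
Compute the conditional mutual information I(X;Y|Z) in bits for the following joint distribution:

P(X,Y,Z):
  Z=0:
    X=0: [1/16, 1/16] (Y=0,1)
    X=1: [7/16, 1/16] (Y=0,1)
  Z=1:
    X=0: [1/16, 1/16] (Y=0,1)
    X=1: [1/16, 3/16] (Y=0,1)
0.0710 bits

Conditional mutual information: I(X;Y|Z) = H(X|Z) + H(Y|Z) - H(X,Y|Z)

H(Z) = 0.9544
H(X,Z) = 1.7500 → H(X|Z) = 0.7956
H(Y,Z) = 1.7500 → H(Y|Z) = 0.7956
H(X,Y,Z) = 2.4746 → H(X,Y|Z) = 1.5202

I(X;Y|Z) = 0.7956 + 0.7956 - 1.5202 = 0.0710 bits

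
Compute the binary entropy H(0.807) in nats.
0.4905 nats

The binary entropy function is:
H(p) = -p log(p) - (1-p) log(1-p)

H(0.807) = -0.807 × log_e(0.807) - 0.193 × log_e(0.193)
H(0.807) = 0.4905 nats

Note: Binary entropy is maximized at p=0.5 (H=1 bit) and minimized at p=0 or p=1 (H=0).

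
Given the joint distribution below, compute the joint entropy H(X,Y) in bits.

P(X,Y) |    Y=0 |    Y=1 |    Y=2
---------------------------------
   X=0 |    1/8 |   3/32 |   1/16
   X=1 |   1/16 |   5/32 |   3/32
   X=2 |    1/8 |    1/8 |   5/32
3.1022 bits

Joint entropy is H(X,Y) = -Σ_{x,y} p(x,y) log p(x,y).

Summing over all non-zero entries:
H(X,Y) = -[1/8·log_2(1/8) + 3/32·log_2(3/32) + 1/16·log_2(1/16) + 1/16·log_2(1/16) + 5/32·log_2(5/32) + 3/32·log_2(3/32) + 1/8·log_2(1/8) + 1/8·log_2(1/8) + 5/32·log_2(5/32)]
H(X,Y) = 3.1022 bits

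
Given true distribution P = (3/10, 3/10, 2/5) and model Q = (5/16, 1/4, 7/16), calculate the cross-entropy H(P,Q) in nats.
1.0955 nats

Cross-entropy: H(P,Q) = -Σ p(x) log q(x)

Alternatively: H(P,Q) = H(P) + D_KL(P||Q)
H(P) = 1.0889 nats
D_KL(P||Q) = 0.0066 nats

H(P,Q) = 1.0889 + 0.0066 = 1.0955 nats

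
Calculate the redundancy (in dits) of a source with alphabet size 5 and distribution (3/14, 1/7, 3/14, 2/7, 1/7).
0.0153 dits

Redundancy measures how far a source is from maximum entropy:
R = H_max - H(X)

Maximum entropy for 5 symbols: H_max = log_10(5) = 0.6990 dits
Actual entropy: H(X) = 0.6836 dits
Redundancy: R = 0.6990 - 0.6836 = 0.0153 dits

This redundancy represents potential for compression: the source could be compressed by 0.0153 dits per symbol.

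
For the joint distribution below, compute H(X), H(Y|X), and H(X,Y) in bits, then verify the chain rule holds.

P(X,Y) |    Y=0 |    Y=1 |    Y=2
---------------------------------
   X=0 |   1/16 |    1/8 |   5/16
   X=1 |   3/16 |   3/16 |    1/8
H(X,Y) = 2.4300, H(X) = 1.0000, H(Y|X) = 1.4300 (all in bits)

Chain rule: H(X,Y) = H(X) + H(Y|X)

Left side — joint entropy directly:
H(X,Y) = -Σ p(x,y) log p(x,y) = 2.4300 bits

Right side — compute H(Y|X) from the conditional distributions:
P(X) = (1/2, 1/2), so H(X) = 1.0000 bits
H(Y|X) = Σ_x P(X=x) · H(Y|X=x):
  P(Y|X=0) = (1/8, 1/4, 5/8), H(Y|X=0) = 1.2988, weight P(X=0) = 1/2
  P(Y|X=1) = (3/8, 3/8, 1/4), H(Y|X=1) = 1.5613, weight P(X=1) = 1/2
H(Y|X) = 1.4300 bits

H(X) + H(Y|X) = 1.0000 + 1.4300 = 2.4300 bits

Both sides equal 2.4300 bits. ✓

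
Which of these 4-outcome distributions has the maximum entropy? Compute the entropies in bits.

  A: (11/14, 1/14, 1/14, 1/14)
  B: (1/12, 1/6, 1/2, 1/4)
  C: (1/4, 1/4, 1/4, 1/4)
C

For a discrete distribution over n outcomes, entropy is maximized by the uniform distribution.

Computing entropies:
H(A) = 1.0892 bits
H(B) = 1.7296 bits
H(C) = 2.0000 bits

The uniform distribution (where all probabilities equal 1/4) achieves the maximum entropy of log_2(4) = 2.0000 bits.

Distribution C has the highest entropy.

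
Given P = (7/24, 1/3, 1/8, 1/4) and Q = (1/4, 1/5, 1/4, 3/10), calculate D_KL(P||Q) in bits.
0.1198 bits

KL divergence: D_KL(P||Q) = Σ p(x) log(p(x)/q(x))

Computing term by term:
  x=0: 7/24 × log_2[(7/24)/(1/4)] = 7/24 × 0.2224 = 0.0649
  x=1: 1/3 × log_2[(1/3)/(1/5)] = 1/3 × 0.7370 = 0.2457
  x=2: 1/8 × log_2[(1/8)/(1/4)] = 1/8 × -1.0000 = -0.1250
  x=3: 1/4 × log_2[(1/4)/(3/10)] = 1/4 × -0.2630 = -0.0658

D_KL(P||Q) = 0.1198 bits

Note: KL divergence is always non-negative and equals 0 iff P = Q.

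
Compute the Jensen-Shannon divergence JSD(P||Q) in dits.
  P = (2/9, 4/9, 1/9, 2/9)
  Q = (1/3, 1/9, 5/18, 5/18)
0.0344 dits

Jensen-Shannon divergence is:
JSD(P||Q) = 0.5 × D_KL(P||M) + 0.5 × D_KL(Q||M)
where M = 0.5 × (P + Q) is the mixture distribution.

M = 0.5 × (2/9, 4/9, 1/9, 2/9) + 0.5 × (1/3, 1/9, 5/18, 5/18) = (5/18, 5/18, 7/36, 1/4)

D_KL(P||M) = 0.0308 dits
D_KL(Q||M) = 0.0379 dits

JSD(P||Q) = 0.5 × 0.0308 + 0.5 × 0.0379 = 0.0344 dits

Unlike KL divergence, JSD is symmetric and bounded: 0 ≤ JSD ≤ log(2).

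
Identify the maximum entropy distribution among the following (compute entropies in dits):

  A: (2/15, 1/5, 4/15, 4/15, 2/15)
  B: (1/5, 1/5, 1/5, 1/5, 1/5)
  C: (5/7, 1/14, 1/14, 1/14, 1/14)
B

For a discrete distribution over n outcomes, entropy is maximized by the uniform distribution.

Computing entropies:
H(A) = 0.6793 dits
H(B) = 0.6990 dits
H(C) = 0.4318 dits

The uniform distribution (where all probabilities equal 1/5) achieves the maximum entropy of log_10(5) = 0.6990 dits.

Distribution B has the highest entropy.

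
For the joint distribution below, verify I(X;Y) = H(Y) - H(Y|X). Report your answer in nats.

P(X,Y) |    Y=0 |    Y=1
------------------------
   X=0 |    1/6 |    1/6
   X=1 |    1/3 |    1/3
I(X;Y) = 0.0000 nats

Mutual information has multiple equivalent forms:
- I(X;Y) = H(X) - H(X|Y)
- I(X;Y) = H(Y) - H(Y|X)
- I(X;Y) = H(X) + H(Y) - H(X,Y)

Computing all quantities:
H(X) = 0.6365, H(Y) = 0.6931, H(X,Y) = 1.3297
H(X|Y) = 0.6365, H(Y|X) = 0.6931

Verification:
H(X) - H(X|Y) = 0.6365 - 0.6365 = 0.0000
H(Y) - H(Y|X) = 0.6931 - 0.6931 = 0.0000
H(X) + H(Y) - H(X,Y) = 0.6365 + 0.6931 - 1.3297 = 0.0000

All forms give I(X;Y) = 0.0000 nats. ✓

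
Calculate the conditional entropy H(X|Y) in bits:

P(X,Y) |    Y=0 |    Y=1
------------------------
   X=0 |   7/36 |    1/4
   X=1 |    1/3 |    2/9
0.9721 bits

Using the chain rule: H(X|Y) = H(X,Y) - H(Y)

First, compute H(X,Y) = 1.9699 bits

Marginal P(Y) = (19/36, 17/36)
H(Y) = 0.9978 bits

H(X|Y) = H(X,Y) - H(Y) = 1.9699 - 0.9978 = 0.9721 bits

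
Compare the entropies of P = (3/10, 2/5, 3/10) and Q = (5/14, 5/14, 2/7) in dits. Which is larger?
Q

Computing entropies in dits:
H(P) = 0.4729
H(Q) = 0.4748

Distribution Q has higher entropy.

Intuition: The distribution closer to uniform (more spread out) has higher entropy.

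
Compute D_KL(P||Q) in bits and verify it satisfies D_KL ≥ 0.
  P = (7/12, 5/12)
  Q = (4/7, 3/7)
0.0004 bits

KL divergence satisfies the Gibbs inequality: D_KL(P||Q) ≥ 0 for all distributions P, Q.

D_KL(P||Q) = Σ p(x) log(p(x)/q(x))
Term by term:
  x=0: 7/12 × log_2[(7/12)/(4/7)] = 0.0174
  x=1: 5/12 × log_2[(5/12)/(3/7)] = -0.0169
D_KL(P||Q) = 0.0004 bits

D_KL(P||Q) = 0.0004 ≥ 0 ✓

This non-negativity is a fundamental property: relative entropy cannot be negative because it measures how different Q is from P.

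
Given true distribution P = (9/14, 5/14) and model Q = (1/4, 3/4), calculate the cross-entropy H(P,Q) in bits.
1.4339 bits

Cross-entropy: H(P,Q) = -Σ p(x) log q(x)

Alternatively: H(P,Q) = H(P) + D_KL(P||Q)
H(P) = 0.9403 bits
D_KL(P||Q) = 0.4937 bits

H(P,Q) = 0.9403 + 0.4937 = 1.4339 bits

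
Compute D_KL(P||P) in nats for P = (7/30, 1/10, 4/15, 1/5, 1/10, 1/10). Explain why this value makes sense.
0.0000 nats

KL divergence satisfies the Gibbs inequality: D_KL(P||Q) ≥ 0 for all distributions P, Q.

D_KL(P||Q) = Σ p(x) log(p(x)/q(x))
Each term is p(x) × log_e(p(x)/p(x)) = p(x) × log_e(1) = 0, so the sum is 0.
D_KL(P||Q) = 0.0000 nats

When P = Q, the KL divergence is exactly 0, as there is no 'divergence' between identical distributions.

This non-negativity is a fundamental property: relative entropy cannot be negative because it measures how different Q is from P.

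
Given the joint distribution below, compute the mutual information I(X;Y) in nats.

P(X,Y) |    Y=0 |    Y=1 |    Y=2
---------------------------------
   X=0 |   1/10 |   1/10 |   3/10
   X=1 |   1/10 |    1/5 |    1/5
0.0271 nats

Mutual information: I(X;Y) = H(X) + H(Y) - H(X,Y)

Marginals:
P(X) = (1/2, 1/2), H(X) = 0.6931 nats
P(Y) = (1/5, 3/10, 1/2), H(Y) = 1.0297 nats

Joint entropy: H(X,Y) = 1.6957 nats

I(X;Y) = 0.6931 + 1.0297 - 1.6957 = 0.0271 nats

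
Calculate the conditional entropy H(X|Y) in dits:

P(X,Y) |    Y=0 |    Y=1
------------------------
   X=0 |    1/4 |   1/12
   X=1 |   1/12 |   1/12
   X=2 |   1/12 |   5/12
0.3737 dits

Using the chain rule: H(X|Y) = H(X,Y) - H(Y)

First, compute H(X,Y) = 0.6687 dits

Marginal P(Y) = (5/12, 7/12)
H(Y) = 0.2950 dits

H(X|Y) = H(X,Y) - H(Y) = 0.6687 - 0.2950 = 0.3737 dits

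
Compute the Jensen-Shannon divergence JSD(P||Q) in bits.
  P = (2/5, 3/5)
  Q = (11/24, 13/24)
0.0025 bits

Jensen-Shannon divergence is:
JSD(P||Q) = 0.5 × D_KL(P||M) + 0.5 × D_KL(Q||M)
where M = 0.5 × (P + Q) is the mixture distribution.

M = 0.5 × (2/5, 3/5) + 0.5 × (11/24, 13/24) = (0.429167, 0.570833)

D_KL(P||M) = 0.0025 bits
D_KL(Q||M) = 0.0025 bits

JSD(P||Q) = 0.5 × 0.0025 + 0.5 × 0.0025 = 0.0025 bits

Unlike KL divergence, JSD is symmetric and bounded: 0 ≤ JSD ≤ log(2).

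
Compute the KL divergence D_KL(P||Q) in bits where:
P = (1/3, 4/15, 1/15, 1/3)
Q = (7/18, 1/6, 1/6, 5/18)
0.1062 bits

KL divergence: D_KL(P||Q) = Σ p(x) log(p(x)/q(x))

Computing term by term:
  x=0: 1/3 × log_2[(1/3)/(7/18)] = 1/3 × -0.2224 = -0.0741
  x=1: 4/15 × log_2[(4/15)/(1/6)] = 4/15 × 0.6781 = 0.1808
  x=2: 1/15 × log_2[(1/15)/(1/6)] = 1/15 × -1.3219 = -0.0881
  x=3: 1/3 × log_2[(1/3)/(5/18)] = 1/3 × 0.2630 = 0.0877

D_KL(P||Q) = 0.1062 bits

Note: KL divergence is always non-negative and equals 0 iff P = Q.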